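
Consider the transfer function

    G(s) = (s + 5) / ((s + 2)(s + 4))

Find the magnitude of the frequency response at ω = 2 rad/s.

Substitute s = j2: numerator = 5 + j2, denominator = 4 + j12.
|G(j2)| = |5 + j2| / |4 + j12| = 5.3852 / 12.649 ≈ 0.4257.

|G(j2)| ≈ 0.4257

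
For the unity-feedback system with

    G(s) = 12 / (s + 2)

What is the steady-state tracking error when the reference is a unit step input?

G(s) has no poles at the origin.
This is a Type 0 system. Kp = lim_{s→0} G(s) = 12/2 = 6.
e_ss = 1/(1 + Kp) = 1/(1 + 6) = 1/7 ≈ 0.1429.

e_ss = 0.1429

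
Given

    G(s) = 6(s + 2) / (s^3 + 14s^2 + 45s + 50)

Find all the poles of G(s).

s = -2 + j, -2 - j, -10

The poles are the roots of the denominator s^3 + 14s^2 + 45s + 50 = 0.
Trying s = -10: the polynomial evaluates to 0, so (s + 10) is a factor.
Dividing out leaves s^2 + 4s + 5 = 0.
The quadratic formula then gives s = -2 ± 1j.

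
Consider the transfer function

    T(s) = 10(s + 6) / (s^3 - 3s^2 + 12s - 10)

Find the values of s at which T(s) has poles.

The poles are the roots of the denominator s^3 - 3s^2 + 12s - 10 = 0.
Trying s = 1: the polynomial evaluates to 0, so (s - 1) is a factor.
Dividing out leaves s^2 - 2s + 10 = 0.
The quadratic formula then gives s = 1 ± 3j.

s = 1 + 3j, 1 - 3j, 1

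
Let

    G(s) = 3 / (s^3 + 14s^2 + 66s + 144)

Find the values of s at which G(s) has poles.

s = -3 + 3j, -3 - 3j, -8

The poles are the roots of the denominator s^3 + 14s^2 + 66s + 144 = 0.
Trying s = -8: the polynomial evaluates to 0, so (s + 8) is a factor.
Dividing out leaves s^2 + 6s + 18 = 0.
The quadratic formula then gives s = -3 ± 3j.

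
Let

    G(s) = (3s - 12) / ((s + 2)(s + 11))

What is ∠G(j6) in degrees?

∠G(j6) ≈ 23.51°

At s = j6: numerator = -12 + j18, denominator = -14 + j78.
∠G = ∠num − ∠den = 123.69° − (100.18°) = 23.51°.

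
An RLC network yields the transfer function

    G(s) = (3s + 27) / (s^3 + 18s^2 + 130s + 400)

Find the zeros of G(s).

s = -9

Set the numerator to zero: 3s + 27 = 0, i.e. 3·(s + 9) = 0.
So s = -9.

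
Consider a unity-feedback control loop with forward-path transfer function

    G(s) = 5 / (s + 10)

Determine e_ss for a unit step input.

G(s) has no poles at the origin.
This is a Type 0 system. Kp = lim_{s→0} G(s) = 5/10 = 1/2.
e_ss = 1/(1 + Kp) = 1/(1 + 1/2) = 2/3 ≈ 0.6667.

e_ss = 0.6667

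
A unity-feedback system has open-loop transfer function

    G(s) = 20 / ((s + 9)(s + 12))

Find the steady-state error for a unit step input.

G(s) has no poles at the origin.
This is a Type 0 system. Kp = lim_{s→0} G(s) = 20/108 = 5/27.
e_ss = 1/(1 + Kp) = 1/(1 + 5/27) = 27/32 ≈ 0.8438.

e_ss = 0.8438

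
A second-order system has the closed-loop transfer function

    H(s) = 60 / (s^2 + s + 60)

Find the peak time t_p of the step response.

Comparing s^2 + s + 60 to s^2 + 2ζωₙs + ωₙ²: ωₙ = √60 ≈ 7.746 rad/s and ζ = 1/(2·√60) ≈ 0.06455.
ζωₙ = 1/2 = 0.5, so ω_d = ωₙ√(1−ζ²) = √(ωₙ² − (ζωₙ)²) = √(60 − 0.5²) = √59.75 ≈ 7.730 rad/s.
t_p = π/ω_d = π/7.730 ≈ 0.4064 s.

t_p ≈ 0.4064 s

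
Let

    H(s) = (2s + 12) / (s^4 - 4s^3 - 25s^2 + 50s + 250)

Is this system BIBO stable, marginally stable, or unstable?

The denominator s^4 - 4s^3 - 25s^2 + 50s + 250 factors as (s - 5)^2(s^2 + 6s + 10), giving poles at s = 5, 5, -3 ± j.
Since the pole(s) at s = 5, 5 lie in the right half-plane, the system is unstable.

unstable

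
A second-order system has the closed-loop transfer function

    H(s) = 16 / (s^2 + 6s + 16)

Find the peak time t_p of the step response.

Comparing s^2 + 6s + 16 to s^2 + 2ζωₙs + ωₙ²: ωₙ = 4 rad/s and ζ = 6/(2·4) = 0.75.
ζωₙ = 6/2 = 3, so ω_d = ωₙ√(1−ζ²) = √(ωₙ² − (ζωₙ)²) = √(16 − 3²) = √7 ≈ 2.646 rad/s.
t_p = π/ω_d = π/2.646 ≈ 1.187 s.

t_p ≈ 1.187 s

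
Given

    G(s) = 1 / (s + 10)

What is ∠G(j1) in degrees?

At s = j1: numerator = 1, denominator = 10 + j1.
∠G = ∠num − ∠den = 0° − (5.7106°) = -5.711°.

∠G(j1) ≈ -5.711°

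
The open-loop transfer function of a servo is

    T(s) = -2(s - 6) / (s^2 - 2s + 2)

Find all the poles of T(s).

The poles are the roots of the denominator s^2 - 2s + 2 = 0.
Using the quadratic formula: s = (2 ± √(-4))/2 = 1 ± 1j.

s = 1 + j, 1 - j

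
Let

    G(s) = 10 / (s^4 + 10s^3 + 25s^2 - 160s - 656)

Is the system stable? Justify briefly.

unstable

The denominator s^4 + 10s^3 + 25s^2 - 160s - 656 factors as (s - 4)(s^2 + 10s + 41)(s + 4), giving poles at s = 4, -5 + 4j, -5 - 4j, -4.
Since the pole(s) at s = 4 lie in the right half-plane, the system is unstable.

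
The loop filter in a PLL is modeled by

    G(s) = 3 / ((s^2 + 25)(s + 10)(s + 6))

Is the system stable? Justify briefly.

The poles can be read from the denominator factors: s = ±5j, -10, -6.
Since the simple pole(s) at s = ±5j lie on the jω-axis with none in the right half-plane, the system is marginally stable.

marginally stable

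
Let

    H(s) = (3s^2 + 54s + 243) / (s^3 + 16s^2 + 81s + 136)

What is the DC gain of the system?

Set s = 0: H(0) = (243) / (136) = 243/136.

H(0) = 243/136 ≈ 1.787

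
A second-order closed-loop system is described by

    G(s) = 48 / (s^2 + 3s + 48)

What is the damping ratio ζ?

Compare the denominator to the standard form s^2 + 2ζωₙs + ωₙ².
ωₙ² = 48, so ωₙ = √48 ≈ 6.928 rad/s.
2ζωₙ = 3, so ζ = 3/(2·√48) ≈ 0.2165.

ζ ≈ 0.2165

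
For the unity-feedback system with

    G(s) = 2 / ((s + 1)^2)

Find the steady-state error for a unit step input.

e_ss = 0.3333

G(s) has no poles at the origin.
This is a Type 0 system. Kp = lim_{s→0} G(s) = 2/1.
e_ss = 1/(1 + Kp) = 1/(1 + 2) = 1/3 ≈ 0.3333.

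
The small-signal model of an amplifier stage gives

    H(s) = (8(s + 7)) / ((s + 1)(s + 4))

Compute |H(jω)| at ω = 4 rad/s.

Substitute s = j4: numerator = 56 + j32, denominator = -12 + j20.
|H(j4)| = |56 + j32| / |-12 + j20| = 64.498 / 23.324 ≈ 2.765.

|H(j4)| ≈ 2.765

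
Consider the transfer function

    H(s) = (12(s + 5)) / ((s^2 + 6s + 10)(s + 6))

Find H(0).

At s = 0 each factor (s + a) contributes a and each (s^2 + bs + c) contributes c.
H(0) = 12·(5) / ((10) · (6)) = 60/60 = 1.

H(0) = 1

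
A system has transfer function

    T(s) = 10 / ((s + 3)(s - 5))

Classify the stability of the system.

The poles can be read from the denominator factors: s = -3, 5.
Since the pole(s) at s = 5 lie in the right half-plane, the system is unstable.

unstable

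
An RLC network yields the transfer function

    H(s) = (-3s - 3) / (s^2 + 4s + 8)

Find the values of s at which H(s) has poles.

s = -2 + 2j, -2 - 2j

The poles are the roots of the denominator s^2 + 4s + 8 = 0.
Using the quadratic formula: s = (-4 ± √(-16))/2 = -2 ± 2j.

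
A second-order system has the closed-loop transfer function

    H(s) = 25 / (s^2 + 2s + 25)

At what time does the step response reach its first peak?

t_p ≈ 0.6413 s

Comparing s^2 + 2s + 25 to s^2 + 2ζωₙs + ωₙ²: ωₙ = 5 rad/s and ζ = 2/(2·5) = 0.2.
ζωₙ = 2/2 = 1, so ω_d = ωₙ√(1−ζ²) = √(ωₙ² − (ζωₙ)²) = √(25 − 1²) = √24 ≈ 4.899 rad/s.
t_p = π/ω_d = π/4.899 ≈ 0.6413 s.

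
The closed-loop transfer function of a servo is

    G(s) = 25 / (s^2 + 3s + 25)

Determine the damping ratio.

Compare the denominator to the standard form s^2 + 2ζωₙs + ωₙ².
ωₙ² = 25, so ωₙ = 5 rad/s.
2ζωₙ = 3, so ζ = 3/(2·5) = 0.3.

ζ = 0.3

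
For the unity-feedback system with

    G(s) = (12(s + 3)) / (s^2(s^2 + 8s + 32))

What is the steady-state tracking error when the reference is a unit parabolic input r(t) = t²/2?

e_ss = 0.8889

G(s) has 2 poles at the origin.
This is a Type 2 system. Ka = lim_{s→0} s^2·G(s) = 36/32 = 9/8.
e_ss = 1/Ka = 1/(9/8) = 8/9 ≈ 0.8889.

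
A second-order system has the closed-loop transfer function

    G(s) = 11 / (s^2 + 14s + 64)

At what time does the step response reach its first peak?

t_p ≈ 0.8112 s

Comparing s^2 + 14s + 64 to s^2 + 2ζωₙs + ωₙ²: ωₙ = 8 rad/s and ζ = 14/(2·8) = 0.875.
ζωₙ = 14/2 = 7, so ω_d = ωₙ√(1−ζ²) = √(ωₙ² − (ζωₙ)²) = √(64 − 7²) = √15 ≈ 3.873 rad/s.
t_p = π/ω_d = π/3.873 ≈ 0.8112 s.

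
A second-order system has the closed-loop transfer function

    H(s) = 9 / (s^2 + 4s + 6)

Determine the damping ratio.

ζ ≈ 0.8165

Compare the denominator to the standard form s^2 + 2ζωₙs + ωₙ².
ωₙ² = 6, so ωₙ = √6 ≈ 2.449 rad/s.
2ζωₙ = 4, so ζ = 4/(2·√6) ≈ 0.8165.
With ζ = 0.8165 the response is underdamped.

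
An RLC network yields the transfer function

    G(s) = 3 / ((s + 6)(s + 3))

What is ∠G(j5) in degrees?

At s = j5: numerator = 3, denominator = -7 + j45.
∠G = ∠num − ∠den = 0° − (98.842°) = -98.84°.

∠G(j5) ≈ -98.84°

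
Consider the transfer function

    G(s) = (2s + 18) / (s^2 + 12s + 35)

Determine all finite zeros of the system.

s = -9

Set the numerator to zero: 2s + 18 = 0, i.e. 2·(s + 9) = 0.
So s = -9.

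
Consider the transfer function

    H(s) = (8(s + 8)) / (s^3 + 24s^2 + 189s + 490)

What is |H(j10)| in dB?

Substitute s = j10: numerator = 64 + j80, denominator = -1910 + j890.
|H(j10)| = |64 + j80| / |-1910 + j890| = 102.45 / 2107.2 ≈ 0.04862.
In decibels: 20·log₁₀(0.04862) ≈ -26.3 dB.

|H(j10)|_dB ≈ -26.3 dB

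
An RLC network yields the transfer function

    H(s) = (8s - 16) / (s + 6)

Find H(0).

Set s = 0: H(0) = (-16) / (6) = -8/3.

H(0) = -8/3 ≈ -2.667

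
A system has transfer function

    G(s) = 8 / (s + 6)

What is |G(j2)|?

|G(j2)| ≈ 1.265

Substitute s = j2: numerator = 8, denominator = 6 + j2.
|G(j2)| = |8| / |6 + j2| = 8 / 6.3246 ≈ 1.265.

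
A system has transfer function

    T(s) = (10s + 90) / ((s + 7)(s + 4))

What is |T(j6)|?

|T(j6)| ≈ 1.627

Substitute s = j6: numerator = 90 + j60, denominator = -8 + j66.
|T(j6)| = |90 + j60| / |-8 + j66| = 108.17 / 66.483 ≈ 1.627.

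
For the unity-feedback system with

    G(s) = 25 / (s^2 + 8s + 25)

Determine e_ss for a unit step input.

e_ss = 0.5000

G(s) has no poles at the origin.
This is a Type 0 system. Kp = lim_{s→0} G(s) = 25/25 = 1.
e_ss = 1/(1 + Kp) = 1/(1 + 1) = 1/2 ≈ 0.5000.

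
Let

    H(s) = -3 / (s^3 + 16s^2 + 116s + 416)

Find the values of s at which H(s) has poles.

The poles are the roots of the denominator s^3 + 16s^2 + 116s + 416 = 0.
Trying s = -8: the polynomial evaluates to 0, so (s + 8) is a factor.
Dividing out leaves s^2 + 8s + 52 = 0.
The quadratic formula then gives s = -4 ± 6j.

s = -4 ± 6j, -8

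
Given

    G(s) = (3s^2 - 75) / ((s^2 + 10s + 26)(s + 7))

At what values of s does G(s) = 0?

s = -5, 5

Set the numerator to zero: 3s^2 - 75 = 0, i.e. 3·(s^2 - 25) = 0.
Factoring: (s + 5)(s - 5) = 0.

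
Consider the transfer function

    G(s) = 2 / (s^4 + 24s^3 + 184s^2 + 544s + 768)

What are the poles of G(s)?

s = -2 ± 2j, -8, -12

The poles are the roots of the denominator s^4 + 24s^3 + 184s^2 + 544s + 768 = 0.
Trying s = -8: the polynomial evaluates to 0, so (s + 8) is a factor.
Dividing out leaves s^3 + 16s^2 + 56s + 96 = 0.
This factors further as (s^2 + 4s + 8)(s + 12) = 0.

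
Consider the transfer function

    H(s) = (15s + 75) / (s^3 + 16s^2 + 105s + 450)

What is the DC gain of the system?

H(0) = 1/6 ≈ 0.1667

Set s = 0: H(0) = (75) / (450) = 1/6.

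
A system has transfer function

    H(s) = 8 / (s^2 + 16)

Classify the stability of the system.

marginally stable

The denominator s^2 + 16 factors as (s^2 + 16), giving poles at s = ±4j.
Since the simple pole(s) at s = ±4j lie on the jω-axis with none in the right half-plane, the system is marginally stable.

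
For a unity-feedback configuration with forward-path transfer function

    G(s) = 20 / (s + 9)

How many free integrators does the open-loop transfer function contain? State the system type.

Type 0

The denominator has no factor of s at the origin — no free integrator — so this is a Type 0 system.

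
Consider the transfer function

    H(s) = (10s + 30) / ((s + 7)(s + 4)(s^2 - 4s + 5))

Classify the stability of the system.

The poles can be read from the denominator factors: s = -7, -4, 2 + j, 2 - j.
Since the pole(s) at s = 2 + j, 2 - j lie in the right half-plane, the system is unstable.

unstable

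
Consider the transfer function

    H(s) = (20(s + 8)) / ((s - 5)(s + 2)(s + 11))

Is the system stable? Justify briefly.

The poles can be read from the denominator factors: s = 5, -2, -11.
Since the pole(s) at s = 5 lie in the right half-plane, the system is unstable.

unstable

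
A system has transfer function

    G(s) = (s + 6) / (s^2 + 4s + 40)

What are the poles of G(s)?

s = -2 ± 6j

The poles are the roots of the denominator s^2 + 4s + 40 = 0.
Using the quadratic formula: s = (-4 ± √(-144))/2 = -2 ± 6j.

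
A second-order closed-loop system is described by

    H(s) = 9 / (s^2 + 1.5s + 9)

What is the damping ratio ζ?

Compare the denominator to the standard form s^2 + 2ζωₙs + ωₙ².
ωₙ² = 9, so ωₙ = 3 rad/s.
2ζωₙ = 1.5, so ζ = 1.5/(2·3) = 0.25.

ζ = 0.25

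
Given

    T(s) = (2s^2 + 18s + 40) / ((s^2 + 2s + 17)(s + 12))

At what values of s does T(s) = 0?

s = -4, -5

Set the numerator to zero: 2s^2 + 18s + 40 = 0, i.e. 2·(s^2 + 9s + 20) = 0.
Factoring: (s + 4)(s + 5) = 0.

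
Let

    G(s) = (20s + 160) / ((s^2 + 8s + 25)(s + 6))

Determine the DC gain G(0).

Set s = 0: G(0) = (160) / (150) = 16/15.

G(0) = 16/15 ≈ 1.067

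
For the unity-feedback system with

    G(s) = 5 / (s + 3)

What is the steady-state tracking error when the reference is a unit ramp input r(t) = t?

G(s) has no poles at the origin.
This is a Type 0 system; Kv = lim_{s→0} s·G(s) = 0, so the steady-state error for a ramp input is infinite.

e_ss = ∞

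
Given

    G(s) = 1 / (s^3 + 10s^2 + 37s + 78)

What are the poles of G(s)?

s = -2 + 3j, -2 - 3j, -6

The poles are the roots of the denominator s^3 + 10s^2 + 37s + 78 = 0.
Trying s = -6: the polynomial evaluates to 0, so (s + 6) is a factor.
Dividing out leaves s^2 + 4s + 13 = 0.
The quadratic formula then gives s = -2 ± 3j.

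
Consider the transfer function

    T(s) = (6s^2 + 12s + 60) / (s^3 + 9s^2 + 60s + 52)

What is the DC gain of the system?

Set s = 0: T(0) = (60) / (52) = 15/13.

T(0) = 15/13 ≈ 1.154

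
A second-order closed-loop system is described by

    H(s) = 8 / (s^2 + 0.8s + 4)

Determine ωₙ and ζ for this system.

ωₙ = 2 rad/s, ζ = 0.2

Compare the denominator to the standard form s^2 + 2ζωₙs + ωₙ².
ωₙ² = 4, so ωₙ = 2 rad/s.
2ζωₙ = 0.8, so ζ = 0.8/(2·2) = 0.2.
With ζ = 0.2 the response is underdamped.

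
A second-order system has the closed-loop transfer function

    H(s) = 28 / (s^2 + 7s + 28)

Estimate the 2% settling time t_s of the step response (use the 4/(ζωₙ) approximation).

t_s ≈ 1.143 s

Comparing s^2 + 7s + 28 to s^2 + 2ζωₙs + ωₙ²: ωₙ = √28 ≈ 5.292 rad/s and ζ = 7/(2·√28) ≈ 0.6614.
ζωₙ = 7/2 = 3.5, so t_s ≈ 4/(ζωₙ) = 4/3.5 ≈ 1.143 s.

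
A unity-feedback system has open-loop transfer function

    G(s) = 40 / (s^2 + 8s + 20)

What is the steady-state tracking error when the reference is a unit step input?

e_ss = 0.3333

G(s) has no poles at the origin.
This is a Type 0 system. Kp = lim_{s→0} G(s) = 40/20 = 2.
e_ss = 1/(1 + Kp) = 1/(1 + 2) = 1/3 ≈ 0.3333.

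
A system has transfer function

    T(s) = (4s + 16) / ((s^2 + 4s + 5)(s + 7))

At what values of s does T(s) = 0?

s = -4

Set the numerator to zero: 4s + 16 = 0, i.e. 4·(s + 4) = 0.
So s = -4.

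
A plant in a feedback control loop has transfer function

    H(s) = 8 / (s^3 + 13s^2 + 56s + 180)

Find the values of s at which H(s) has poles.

s = -2 ± 4j, -9

The poles are the roots of the denominator s^3 + 13s^2 + 56s + 180 = 0.
Trying s = -9: the polynomial evaluates to 0, so (s + 9) is a factor.
Dividing out leaves s^2 + 4s + 20 = 0.
The quadratic formula then gives s = -2 ± 4j.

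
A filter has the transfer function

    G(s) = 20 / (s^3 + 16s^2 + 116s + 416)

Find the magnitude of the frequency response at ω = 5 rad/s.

Substitute s = j5: numerator = 20, denominator = 16 + j455.
|G(j5)| = |20| / |16 + j455| = 20 / 455.28 ≈ 0.04393.

|G(j5)| ≈ 0.04393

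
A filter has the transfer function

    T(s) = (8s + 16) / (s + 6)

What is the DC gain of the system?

Set s = 0: T(0) = (16) / (6) = 8/3.

T(0) = 8/3 ≈ 2.667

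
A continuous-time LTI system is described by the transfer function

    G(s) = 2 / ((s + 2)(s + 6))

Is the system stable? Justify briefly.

The poles can be read from the denominator factors: s = -2, -6.
Since all poles lie strictly in the left half-plane, the system is stable.

stable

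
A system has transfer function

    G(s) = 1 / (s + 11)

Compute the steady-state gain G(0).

G(0) = 1/11 ≈ 0.09091

Set s = 0: G(0) = (1) / (11) = 1/11.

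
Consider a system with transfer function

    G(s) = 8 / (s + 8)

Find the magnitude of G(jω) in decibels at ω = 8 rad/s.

|G(j8)|_dB ≈ -3.01 dB

Substitute s = j8: numerator = 8, denominator = 8 + j8.
|G(j8)| = |8| / |8 + j8| = 8 / 11.314 ≈ 0.7071.
In decibels: 20·log₁₀(0.7071) ≈ -3.01 dB.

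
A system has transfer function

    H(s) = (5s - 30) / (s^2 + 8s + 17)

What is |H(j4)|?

|H(j4)| ≈ 1.126

Substitute s = j4: numerator = -30 + j20, denominator = 1 + j32.
|H(j4)| = |-30 + j20| / |1 + j32| = 36.056 / 32.016 ≈ 1.126.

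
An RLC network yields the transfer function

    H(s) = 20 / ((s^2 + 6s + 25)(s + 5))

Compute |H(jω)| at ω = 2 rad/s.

Substitute s = j2: numerator = 20, denominator = 81 + j102.
|H(j2)| = |20| / |81 + j102| = 20 / 130.25 ≈ 0.1536.

|H(j2)| ≈ 0.1536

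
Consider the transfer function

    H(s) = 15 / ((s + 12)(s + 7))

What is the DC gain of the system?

H(0) = 5/28 ≈ 0.1786

At s = 0 each factor (s + a) contributes a and each (s^2 + bs + c) contributes c.
H(0) = 15·1 / ((12) · (7)) = 15/84 = 5/28.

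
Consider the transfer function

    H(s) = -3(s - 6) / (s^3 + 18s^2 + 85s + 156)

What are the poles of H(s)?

s = -3 + 2j, -3 - 2j, -12

The poles are the roots of the denominator s^3 + 18s^2 + 85s + 156 = 0.
Trying s = -12: the polynomial evaluates to 0, so (s + 12) is a factor.
Dividing out leaves s^2 + 6s + 13 = 0.
The quadratic formula then gives s = -3 ± 2j.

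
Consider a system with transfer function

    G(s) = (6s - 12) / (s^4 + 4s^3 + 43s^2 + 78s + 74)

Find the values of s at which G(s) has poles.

s = -1 ± j, -1 ± 6j

The poles are the roots of the denominator s^4 + 4s^3 + 43s^2 + 78s + 74 = 0.
No real roots exist; factor into two real quadratics: (s^2 + 2s + 2)(s^2 + 2s + 37) = 0.
Each quadratic gives a conjugate pair via the quadratic formula.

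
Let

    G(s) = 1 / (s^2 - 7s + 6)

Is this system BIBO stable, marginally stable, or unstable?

The denominator s^2 - 7s + 6 factors as (s - 1)(s - 6), giving poles at s = 1, 6.
Since the pole(s) at s = 1, 6 lie in the right half-plane, the system is unstable.

unstable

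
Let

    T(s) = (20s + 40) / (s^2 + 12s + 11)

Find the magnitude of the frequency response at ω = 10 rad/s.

Substitute s = j10: numerator = 40 + j200, denominator = -89 + j120.
|T(j10)| = |40 + j200| / |-89 + j120| = 203.96 / 149.40 ≈ 1.365.

|T(j10)| ≈ 1.365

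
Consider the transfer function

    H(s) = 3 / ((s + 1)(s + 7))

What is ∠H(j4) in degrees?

∠H(j4) ≈ -105.7°

At s = j4: numerator = 3, denominator = -9 + j32.
∠H = ∠num − ∠den = 0° − (105.71°) = -105.7°.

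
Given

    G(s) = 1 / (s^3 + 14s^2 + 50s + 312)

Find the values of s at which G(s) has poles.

The poles are the roots of the denominator s^3 + 14s^2 + 50s + 312 = 0.
Trying s = -12: the polynomial evaluates to 0, so (s + 12) is a factor.
Dividing out leaves s^2 + 2s + 26 = 0.
The quadratic formula then gives s = -1 ± 5j.

s = -1 + 5j, -1 - 5j, -12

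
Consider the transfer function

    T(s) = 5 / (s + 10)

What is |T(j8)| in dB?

|T(j8)|_dB ≈ -8.17 dB

Substitute s = j8: numerator = 5, denominator = 10 + j8.
|T(j8)| = |5| / |10 + j8| = 5 / 12.806 ≈ 0.3904.
In decibels: 20·log₁₀(0.3904) ≈ -8.17 dB.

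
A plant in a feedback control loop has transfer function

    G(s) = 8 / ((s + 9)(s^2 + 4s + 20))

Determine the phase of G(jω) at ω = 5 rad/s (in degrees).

∠G(j5) ≈ -133.1°

At s = j5: numerator = 8, denominator = -145 + j155.
∠G = ∠num − ∠den = 0° − (133.09°) = -133.1°.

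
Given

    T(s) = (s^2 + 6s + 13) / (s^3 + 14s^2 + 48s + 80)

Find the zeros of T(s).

s = -3 ± 2j

Set the numerator to zero: s^2 + 6s + 13 = 0.
Factoring: (s^2 + 6s + 13) = 0.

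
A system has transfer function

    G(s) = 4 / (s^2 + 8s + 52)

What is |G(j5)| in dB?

Substitute s = j5: numerator = 4, denominator = 27 + j40.
|G(j5)| = |4| / |27 + j40| = 4 / 48.260 ≈ 0.08288.
In decibels: 20·log₁₀(0.08288) ≈ -21.6 dB.

|G(j5)|_dB ≈ -21.6 dB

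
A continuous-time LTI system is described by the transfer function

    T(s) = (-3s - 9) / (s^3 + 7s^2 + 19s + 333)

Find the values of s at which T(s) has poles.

s = -9, 1 ± 6j

The poles are the roots of the denominator s^3 + 7s^2 + 19s + 333 = 0.
Trying s = -9: the polynomial evaluates to 0, so (s + 9) is a factor.
Dividing out leaves s^2 - 2s + 37 = 0.
The quadratic formula then gives s = 1 ± 6j.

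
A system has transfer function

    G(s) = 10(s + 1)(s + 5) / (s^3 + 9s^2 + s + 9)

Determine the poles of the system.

The poles are the roots of the denominator s^3 + 9s^2 + s + 9 = 0.
Trying s = -9: the polynomial evaluates to 0, so (s + 9) is a factor.
Dividing out leaves s^2 + 1 = 0.
The quadratic formula then gives s = 0 ± 1j.

s = j, -j, -9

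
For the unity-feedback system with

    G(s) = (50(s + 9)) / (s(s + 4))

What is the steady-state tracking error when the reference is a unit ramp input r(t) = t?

e_ss = 0.008889

G(s) has one pole at the origin.
This is a Type 1 system. Kv = lim_{s→0} s·G(s) = 450/4 = 225/2.
e_ss = 1/Kv = 1/(225/2) = 2/225 ≈ 0.008889.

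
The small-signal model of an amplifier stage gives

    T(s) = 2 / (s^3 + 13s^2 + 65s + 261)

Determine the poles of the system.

The poles are the roots of the denominator s^3 + 13s^2 + 65s + 261 = 0.
Trying s = -9: the polynomial evaluates to 0, so (s + 9) is a factor.
Dividing out leaves s^2 + 4s + 29 = 0.
The quadratic formula then gives s = -2 ± 5j.

s = -2 + 5j, -2 - 5j, -9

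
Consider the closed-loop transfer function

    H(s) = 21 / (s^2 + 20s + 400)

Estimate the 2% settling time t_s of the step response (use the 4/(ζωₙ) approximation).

t_s ≈ 0.4000 s

Comparing s^2 + 20s + 400 to s^2 + 2ζωₙs + ωₙ²: ωₙ = 20 rad/s and ζ = 20/(2·20) = 0.5.
ζωₙ = 20/2 = 10, so t_s ≈ 4/(ζωₙ) = 4/10 = 0.4000 s.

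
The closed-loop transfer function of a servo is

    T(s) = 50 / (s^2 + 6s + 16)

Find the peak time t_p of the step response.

Comparing s^2 + 6s + 16 to s^2 + 2ζωₙs + ωₙ²: ωₙ = 4 rad/s and ζ = 6/(2·4) = 0.75.
ζωₙ = 6/2 = 3, so ω_d = ωₙ√(1−ζ²) = √(ωₙ² − (ζωₙ)²) = √(16 − 3²) = √7 ≈ 2.646 rad/s.
t_p = π/ω_d = π/2.646 ≈ 1.187 s.

t_p ≈ 1.187 s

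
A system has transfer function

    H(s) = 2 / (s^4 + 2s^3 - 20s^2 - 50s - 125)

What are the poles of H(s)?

s = -1 + 2j, -1 - 2j, -5, 5

The poles are the roots of the denominator s^4 + 2s^3 - 20s^2 - 50s - 125 = 0.
Trying s = -5: the polynomial evaluates to 0, so (s + 5) is a factor.
Dividing out leaves s^3 - 3s^2 - 5s - 25 = 0.
This factors further as (s^2 + 2s + 5)(s - 5) = 0.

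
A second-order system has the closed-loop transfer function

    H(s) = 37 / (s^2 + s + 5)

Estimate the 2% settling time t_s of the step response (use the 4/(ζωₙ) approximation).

Comparing s^2 + s + 5 to s^2 + 2ζωₙs + ωₙ²: ωₙ = √5 ≈ 2.236 rad/s and ζ = 1/(2·√5) ≈ 0.2236.
ζωₙ = 1/2 = 0.5, so t_s ≈ 4/(ζωₙ) = 4/0.5 = 8 s.

t_s ≈ 8 s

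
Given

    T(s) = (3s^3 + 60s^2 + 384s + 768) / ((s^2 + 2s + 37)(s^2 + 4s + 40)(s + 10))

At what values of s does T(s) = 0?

s = -8, -4, -8

Set the numerator to zero: 3s^3 + 60s^2 + 384s + 768 = 0, i.e. 3·(s^3 + 20s^2 + 128s + 256) = 0.
Factoring: (s + 8)^2(s + 4) = 0.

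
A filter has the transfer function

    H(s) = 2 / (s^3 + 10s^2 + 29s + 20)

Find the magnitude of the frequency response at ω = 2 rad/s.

Substitute s = j2: numerator = 2, denominator = -20 + j50.
|H(j2)| = |2| / |-20 + j50| = 2 / 53.852 ≈ 0.03714.

|H(j2)| ≈ 0.03714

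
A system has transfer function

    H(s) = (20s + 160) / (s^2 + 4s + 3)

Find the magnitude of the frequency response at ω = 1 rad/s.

Substitute s = j1: numerator = 160 + j20, denominator = 2 + j4.
|H(j1)| = |160 + j20| / |2 + j4| = 161.25 / 4.4721 ≈ 36.06.

|H(j1)| ≈ 36.06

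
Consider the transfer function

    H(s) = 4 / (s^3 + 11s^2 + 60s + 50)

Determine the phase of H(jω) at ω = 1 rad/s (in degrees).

At s = j1: numerator = 4, denominator = 39 + j59.
∠H = ∠num − ∠den = 0° − (56.535°) = -56.53°.

∠H(j1) ≈ -56.53°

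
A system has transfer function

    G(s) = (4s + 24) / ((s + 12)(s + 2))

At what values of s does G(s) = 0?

Set the numerator to zero: 4s + 24 = 0, i.e. 4·(s + 6) = 0.
So s = -6.

s = -6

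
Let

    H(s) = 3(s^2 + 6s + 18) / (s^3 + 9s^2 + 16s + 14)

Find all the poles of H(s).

The poles are the roots of the denominator s^3 + 9s^2 + 16s + 14 = 0.
Trying s = -7: the polynomial evaluates to 0, so (s + 7) is a factor.
Dividing out leaves s^2 + 2s + 2 = 0.
The quadratic formula then gives s = -1 ± 1j.

s = -1 + j, -1 - j, -7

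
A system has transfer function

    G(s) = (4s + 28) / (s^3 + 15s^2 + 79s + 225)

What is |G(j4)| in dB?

Substitute s = j4: numerator = 28 + j16, denominator = -15 + j252.
|G(j4)| = |28 + j16| / |-15 + j252| = 32.249 / 252.45 ≈ 0.1277.
In decibels: 20·log₁₀(0.1277) ≈ -17.9 dB.

|G(j4)|_dB ≈ -17.9 dB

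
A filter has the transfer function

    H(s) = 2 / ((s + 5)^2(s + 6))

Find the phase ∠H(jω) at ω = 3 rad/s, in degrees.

∠H(j3) ≈ -88.49°

At s = j3: numerator = 2, denominator = 6 + j228.
∠H = ∠num − ∠den = 0° − (88.493°) = -88.49°.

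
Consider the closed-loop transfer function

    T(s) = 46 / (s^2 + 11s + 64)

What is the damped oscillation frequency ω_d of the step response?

Comparing s^2 + 11s + 64 to s^2 + 2ζωₙs + ωₙ²: ωₙ = 8 rad/s and ζ = 11/(2·8) = 0.6875.
ζωₙ = 11/2 = 5.5, so ω_d = ωₙ√(1−ζ²) = √(ωₙ² − (ζωₙ)²) = √(64 − 5.5²) = √33.75 ≈ 5.809 rad/s.

ω_d ≈ 5.809 rad/s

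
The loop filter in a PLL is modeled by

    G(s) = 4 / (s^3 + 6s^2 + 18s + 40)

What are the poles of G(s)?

The poles are the roots of the denominator s^3 + 6s^2 + 18s + 40 = 0.
Trying s = -4: the polynomial evaluates to 0, so (s + 4) is a factor.
Dividing out leaves s^2 + 2s + 10 = 0.
The quadratic formula then gives s = -1 ± 3j.

s = -1 + 3j, -1 - 3j, -4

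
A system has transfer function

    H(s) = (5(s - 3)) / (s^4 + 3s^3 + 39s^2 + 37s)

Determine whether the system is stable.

The denominator s^4 + 3s^3 + 39s^2 + 37s factors as s(s^2 + 2s + 37)(s + 1), giving poles at s = 0, -1 + 6j, -1 - 6j, -1.
Since the simple pole(s) at s = 0 lie on the jω-axis with none in the right half-plane, the system is marginally stable.

marginally stable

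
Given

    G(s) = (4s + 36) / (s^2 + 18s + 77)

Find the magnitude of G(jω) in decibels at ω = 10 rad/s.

Substitute s = j10: numerator = 36 + j40, denominator = -23 + j180.
|G(j10)| = |36 + j40| / |-23 + j180| = 53.814 / 181.46 ≈ 0.2966.
In decibels: 20·log₁₀(0.2966) ≈ -10.6 dB.

|G(j10)|_dB ≈ -10.6 dB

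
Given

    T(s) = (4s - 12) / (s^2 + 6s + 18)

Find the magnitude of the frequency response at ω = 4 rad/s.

|T(j4)| ≈ 0.8305

Substitute s = j4: numerator = -12 + j16, denominator = 2 + j24.
|T(j4)| = |-12 + j16| / |2 + j24| = 20 / 24.083 ≈ 0.8305.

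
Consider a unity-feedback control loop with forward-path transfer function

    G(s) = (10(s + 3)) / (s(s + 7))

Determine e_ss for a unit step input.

G(s) has one pole at the origin.
This is a Type 1 system; for a step input the steady-state error is zero.

e_ss = 0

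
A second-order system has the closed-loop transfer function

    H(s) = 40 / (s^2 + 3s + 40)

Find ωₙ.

Compare the denominator to the standard form s^2 + 2ζωₙs + ωₙ².
ωₙ² = 40, so ωₙ = √40 ≈ 6.325 rad/s.

ωₙ ≈ 6.325 rad/s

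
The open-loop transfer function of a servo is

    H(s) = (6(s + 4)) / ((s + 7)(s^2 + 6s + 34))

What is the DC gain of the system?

H(0) = 12/119 ≈ 0.1008

At s = 0 each factor (s + a) contributes a and each (s^2 + bs + c) contributes c.
H(0) = 6·(4) / ((7) · (34)) = 24/238 = 12/119.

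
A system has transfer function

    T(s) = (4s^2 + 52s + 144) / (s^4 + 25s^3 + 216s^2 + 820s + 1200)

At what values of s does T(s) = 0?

s = -4, -9

Set the numerator to zero: 4s^2 + 52s + 144 = 0, i.e. 4·(s^2 + 13s + 36) = 0.
Factoring: (s + 4)(s + 9) = 0.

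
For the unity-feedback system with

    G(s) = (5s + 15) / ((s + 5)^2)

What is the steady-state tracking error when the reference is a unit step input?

e_ss = 0.6250

G(s) has no poles at the origin.
This is a Type 0 system. Kp = lim_{s→0} G(s) = 15/25 = 3/5.
e_ss = 1/(1 + Kp) = 1/(1 + 3/5) = 5/8 ≈ 0.6250.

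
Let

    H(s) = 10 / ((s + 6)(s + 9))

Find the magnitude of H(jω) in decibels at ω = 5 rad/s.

|H(j5)|_dB ≈ -18.1 dB

Substitute s = j5: numerator = 10, denominator = 29 + j75.
|H(j5)| = |10| / |29 + j75| = 10 / 80.411 ≈ 0.1244.
In decibels: 20·log₁₀(0.1244) ≈ -18.1 dB.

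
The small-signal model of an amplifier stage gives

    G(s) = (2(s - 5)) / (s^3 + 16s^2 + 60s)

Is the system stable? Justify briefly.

The denominator s^3 + 16s^2 + 60s factors as s(s + 6)(s + 10), giving poles at s = 0, -6, -10.
Since the simple pole(s) at s = 0 lie on the jω-axis with none in the right half-plane, the system is marginally stable.

marginally stable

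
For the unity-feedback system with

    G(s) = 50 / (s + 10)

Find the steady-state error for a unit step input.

e_ss = 0.1667

G(s) has no poles at the origin.
This is a Type 0 system. Kp = lim_{s→0} G(s) = 50/10 = 5.
e_ss = 1/(1 + Kp) = 1/(1 + 5) = 1/6 ≈ 0.1667.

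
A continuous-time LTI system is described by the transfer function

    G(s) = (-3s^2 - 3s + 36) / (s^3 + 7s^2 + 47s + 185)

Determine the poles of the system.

The poles are the roots of the denominator s^3 + 7s^2 + 47s + 185 = 0.
Trying s = -5: the polynomial evaluates to 0, so (s + 5) is a factor.
Dividing out leaves s^2 + 2s + 37 = 0.
The quadratic formula then gives s = -1 ± 6j.

s = -1 ± 6j, -5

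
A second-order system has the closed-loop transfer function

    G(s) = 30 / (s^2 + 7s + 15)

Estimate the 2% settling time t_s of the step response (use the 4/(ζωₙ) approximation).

t_s ≈ 1.143 s

Comparing s^2 + 7s + 15 to s^2 + 2ζωₙs + ωₙ²: ωₙ = √15 ≈ 3.873 rad/s and ζ = 7/(2·√15) ≈ 0.9037.
ζωₙ = 7/2 = 3.5, so t_s ≈ 4/(ζωₙ) = 4/3.5 ≈ 1.143 s.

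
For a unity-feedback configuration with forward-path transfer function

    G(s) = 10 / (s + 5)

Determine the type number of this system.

The denominator has no factor of s at the origin — no free integrator — so this is a Type 0 system.

Type 0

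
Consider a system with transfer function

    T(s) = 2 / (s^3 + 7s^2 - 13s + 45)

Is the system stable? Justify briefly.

The denominator s^3 + 7s^2 - 13s + 45 factors as (s^2 - 2s + 5)(s + 9), giving poles at s = 1 + 2j, 1 - 2j, -9.
Since the pole(s) at s = 1 ± 2j lie in the right half-plane, the system is unstable.

unstable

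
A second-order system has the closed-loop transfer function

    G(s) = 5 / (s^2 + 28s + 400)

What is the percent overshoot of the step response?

%OS ≈ 4.60%

Comparing s^2 + 28s + 400 to s^2 + 2ζωₙs + ωₙ²: ωₙ = 20 rad/s and ζ = 28/(2·20) = 0.7.
%OS = 100·exp(−πζ/√(1−ζ²)) = 100·exp(−π·0.7/√(1−0.7²)) ≈ 4.60%.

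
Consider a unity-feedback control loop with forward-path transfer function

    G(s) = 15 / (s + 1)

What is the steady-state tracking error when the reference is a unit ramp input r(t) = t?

G(s) has no poles at the origin.
This is a Type 0 system; Kv = lim_{s→0} s·G(s) = 0, so the steady-state error for a ramp input is infinite.

e_ss = ∞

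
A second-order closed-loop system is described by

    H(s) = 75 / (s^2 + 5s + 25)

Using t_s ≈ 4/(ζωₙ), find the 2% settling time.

Comparing s^2 + 5s + 25 to s^2 + 2ζωₙs + ωₙ²: ωₙ = 5 rad/s and ζ = 5/(2·5) = 0.5.
ζωₙ = 5/2 = 2.5, so t_s ≈ 4/(ζωₙ) = 4/2.5 = 1.600 s.

t_s ≈ 1.600 s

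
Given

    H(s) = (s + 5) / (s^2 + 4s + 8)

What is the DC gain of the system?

At s = 0 each factor (s + a) contributes a and each (s^2 + bs + c) contributes c.
H(0) = 1·(5) / ((8)) = 5/8 = 5/8.

H(0) = 5/8 ≈ 0.6250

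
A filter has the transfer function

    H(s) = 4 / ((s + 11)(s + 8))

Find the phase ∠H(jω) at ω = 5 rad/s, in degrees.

At s = j5: numerator = 4, denominator = 63 + j95.
∠H = ∠num − ∠den = 0° − (56.449°) = -56.45°.

∠H(j5) ≈ -56.45°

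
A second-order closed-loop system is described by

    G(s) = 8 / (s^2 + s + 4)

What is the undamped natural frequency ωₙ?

ωₙ = 2 rad/s

Compare the denominator to the standard form s^2 + 2ζωₙs + ωₙ².
ωₙ² = 4, so ωₙ = 2 rad/s.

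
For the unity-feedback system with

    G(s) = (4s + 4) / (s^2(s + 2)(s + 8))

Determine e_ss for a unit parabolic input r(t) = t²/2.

G(s) has 2 poles at the origin.
This is a Type 2 system. Ka = lim_{s→0} s^2·G(s) = 4/16 = 1/4.
e_ss = 1/Ka = 1/(1/4) = 4.

e_ss = 4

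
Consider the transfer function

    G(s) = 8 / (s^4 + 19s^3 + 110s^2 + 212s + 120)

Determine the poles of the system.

The poles are the roots of the denominator s^4 + 19s^3 + 110s^2 + 212s + 120 = 0.
Trying s = -1: the polynomial evaluates to 0, so (s + 1) is a factor.
Dividing out leaves s^3 + 18s^2 + 92s + 120 = 0.
This factors further as (s + 6)(s + 10)(s + 2) = 0.

s = -1, -6, -10, -2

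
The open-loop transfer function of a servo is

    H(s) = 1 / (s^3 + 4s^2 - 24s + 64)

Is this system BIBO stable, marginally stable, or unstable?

The denominator s^3 + 4s^2 - 24s + 64 factors as (s^2 - 4s + 8)(s + 8), giving poles at s = 2 + 2j, 2 - 2j, -8.
Since the pole(s) at s = 2 ± 2j lie in the right half-plane, the system is unstable.

unstable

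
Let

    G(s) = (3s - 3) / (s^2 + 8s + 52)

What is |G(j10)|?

Substitute s = j10: numerator = -3 + j30, denominator = -48 + j80.
|G(j10)| = |-3 + j30| / |-48 + j80| = 30.150 / 93.295 ≈ 0.3232.

|G(j10)| ≈ 0.3232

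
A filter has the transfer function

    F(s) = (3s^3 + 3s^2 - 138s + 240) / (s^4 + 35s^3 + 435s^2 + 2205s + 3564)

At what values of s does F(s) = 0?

Set the numerator to zero: 3s^3 + 3s^2 - 138s + 240 = 0, i.e. 3·(s^3 + s^2 - 46s + 80) = 0.
Factoring: (s - 5)(s - 2)(s + 8) = 0.

s = 5, 2, -8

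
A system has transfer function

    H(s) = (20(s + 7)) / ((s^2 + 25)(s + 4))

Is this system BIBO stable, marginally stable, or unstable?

The poles can be read from the denominator factors: s = 5j, -5j, -4.
Since the simple pole(s) at s = 5j, -5j lie on the jω-axis with none in the right half-plane, the system is marginally stable.

marginally stable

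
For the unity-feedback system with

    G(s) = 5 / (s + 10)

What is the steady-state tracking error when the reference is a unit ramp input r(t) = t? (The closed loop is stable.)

G(s) has no poles at the origin.
This is a Type 0 system; Kv = lim_{s→0} s·G(s) = 0, so the steady-state error for a ramp input is infinite.

e_ss = ∞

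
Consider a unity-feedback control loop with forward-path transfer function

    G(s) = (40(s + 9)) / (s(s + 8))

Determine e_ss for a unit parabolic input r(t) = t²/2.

e_ss = ∞

G(s) has one pole at the origin.
This is a Type 1 system; Ka = lim_{s→0} s^2·G(s) = 0, so the steady-state error for a parabola input is infinite.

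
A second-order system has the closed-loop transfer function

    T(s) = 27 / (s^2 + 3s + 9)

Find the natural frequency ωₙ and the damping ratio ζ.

Compare the denominator to the standard form s^2 + 2ζωₙs + ωₙ².
ωₙ² = 9, so ωₙ = 3 rad/s.
2ζωₙ = 3, so ζ = 3/(2·3) = 0.5.

ωₙ = 3 rad/s, ζ = 0.5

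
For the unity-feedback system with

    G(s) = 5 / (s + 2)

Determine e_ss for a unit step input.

e_ss = 0.2857

G(s) has no poles at the origin.
This is a Type 0 system. Kp = lim_{s→0} G(s) = 5/2.
e_ss = 1/(1 + Kp) = 1/(1 + 5/2) = 2/7 ≈ 0.2857.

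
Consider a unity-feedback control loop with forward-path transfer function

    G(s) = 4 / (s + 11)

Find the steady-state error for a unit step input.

e_ss = 0.7333

G(s) has no poles at the origin.
This is a Type 0 system. Kp = lim_{s→0} G(s) = 4/11.
e_ss = 1/(1 + Kp) = 1/(1 + 4/11) = 11/15 ≈ 0.7333.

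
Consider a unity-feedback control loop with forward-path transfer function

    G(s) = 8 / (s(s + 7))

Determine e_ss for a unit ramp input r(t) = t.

e_ss = 0.8750

G(s) has one pole at the origin.
This is a Type 1 system. Kv = lim_{s→0} s·G(s) = 8/7.
e_ss = 1/Kv = 1/(8/7) = 7/8 ≈ 0.8750.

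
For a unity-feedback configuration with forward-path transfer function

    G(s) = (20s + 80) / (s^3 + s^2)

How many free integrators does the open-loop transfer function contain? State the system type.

Type 2

Factor s from the denominator: s^3 + s^2 = s^2·(s + 1).
There are 2 poles at the origin, so the system is Type 2.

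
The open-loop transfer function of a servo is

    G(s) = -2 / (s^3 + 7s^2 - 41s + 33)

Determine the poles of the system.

s = 3, -11, 1

The poles are the roots of the denominator s^3 + 7s^2 - 41s + 33 = 0.
Trying s = 3: the polynomial evaluates to 0, so (s - 3) is a factor.
Dividing out leaves s^2 + 10s - 11 = 0.
Factoring the quadratic: (s + 11)(s - 1) = 0.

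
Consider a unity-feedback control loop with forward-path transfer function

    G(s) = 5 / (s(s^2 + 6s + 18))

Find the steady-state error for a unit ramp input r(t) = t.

e_ss = 3.600

G(s) has one pole at the origin.
This is a Type 1 system. Kv = lim_{s→0} s·G(s) = 5/18.
e_ss = 1/Kv = 1/(5/18) = 18/5 ≈ 3.600.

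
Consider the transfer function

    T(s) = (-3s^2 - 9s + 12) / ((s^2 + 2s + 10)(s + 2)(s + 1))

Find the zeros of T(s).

s = -4, 1

Set the numerator to zero: -3s^2 - 9s + 12 = 0, i.e. -3·(s^2 + 3s - 4) = 0.
Factoring: (s + 4)(s - 1) = 0.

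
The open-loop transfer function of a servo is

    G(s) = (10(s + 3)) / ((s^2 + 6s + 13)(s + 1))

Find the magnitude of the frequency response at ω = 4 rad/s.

|G(j4)| ≈ 0.5014

Substitute s = j4: numerator = 30 + j40, denominator = -99 + j12.
|G(j4)| = |30 + j40| / |-99 + j12| = 50 / 99.725 ≈ 0.5014.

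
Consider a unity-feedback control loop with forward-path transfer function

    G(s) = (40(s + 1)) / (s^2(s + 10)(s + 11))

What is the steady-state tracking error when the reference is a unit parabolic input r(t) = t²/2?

G(s) has 2 poles at the origin.
This is a Type 2 system. Ka = lim_{s→0} s^2·G(s) = 40/110 = 4/11.
e_ss = 1/Ka = 1/(4/11) = 11/4 ≈ 2.750.

e_ss = 2.750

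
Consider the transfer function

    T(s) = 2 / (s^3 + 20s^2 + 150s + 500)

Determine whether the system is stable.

stable

The denominator s^3 + 20s^2 + 150s + 500 factors as (s^2 + 10s + 50)(s + 10), giving poles at s = -5 ± 5j, -10.
Since all poles lie strictly in the left half-plane, the system is stable.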